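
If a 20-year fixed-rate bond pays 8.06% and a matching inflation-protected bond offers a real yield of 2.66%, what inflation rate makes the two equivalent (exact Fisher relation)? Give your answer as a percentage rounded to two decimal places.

(1 + π) = (1 + i)/(1 + r) = 1.08060 / 1.02660 = 1.052601
Break-even inflation = 1.052601 − 1 → 5.26%.

5.26%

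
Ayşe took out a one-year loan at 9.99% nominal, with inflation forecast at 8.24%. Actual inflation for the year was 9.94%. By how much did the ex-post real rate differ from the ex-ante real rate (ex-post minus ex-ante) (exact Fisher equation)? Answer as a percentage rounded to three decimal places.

-1.571%

Ex-ante: (1 + 0.0999)/(1 + 0.0824) − 1 = 1.6168%
Ex-post: (1 + 0.0999)/(1 + 0.0994) − 1 = 0.0455%
Difference (ex-post − ex-ante) = -1.5713% → -1.571%.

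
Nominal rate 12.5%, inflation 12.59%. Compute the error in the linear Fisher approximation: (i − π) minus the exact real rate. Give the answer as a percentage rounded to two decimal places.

-0.01%

Approximate: r ≈ 12.500% − 12.590% = -0.0900%
Exact: (1 + 0.1250)/(1 + 0.1259) − 1 = -0.0799%
Error = -0.0900% − (-0.0799%) = -0.0101% → -0.01%.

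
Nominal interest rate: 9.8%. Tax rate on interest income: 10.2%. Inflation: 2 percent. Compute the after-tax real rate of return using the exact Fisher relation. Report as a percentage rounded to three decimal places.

6.667%

After-tax nominal return = 9.8% × (1 − 0.102) = 8.8004%.
1 + r = 1.088004 / 1.02000 = 1.066671
After-tax real rate = 1.066671 − 1 → 6.667%.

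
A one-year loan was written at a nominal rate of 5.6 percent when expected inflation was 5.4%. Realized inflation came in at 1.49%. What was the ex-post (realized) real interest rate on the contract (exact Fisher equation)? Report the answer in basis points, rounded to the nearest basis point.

Ex-post: (1 + 0.0560)/(1 + 0.0149) − 1 = 4.0497%
So the realized real rate is 405 basis points.

405 basis points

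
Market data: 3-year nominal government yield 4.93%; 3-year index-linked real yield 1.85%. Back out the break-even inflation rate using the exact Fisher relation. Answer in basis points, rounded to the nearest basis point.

302 basis points

(1 + π) = (1 + i)/(1 + r) = 1.04930 / 1.01850 = 1.030241
Break-even inflation = 1.030241 − 1 → 302 basis points.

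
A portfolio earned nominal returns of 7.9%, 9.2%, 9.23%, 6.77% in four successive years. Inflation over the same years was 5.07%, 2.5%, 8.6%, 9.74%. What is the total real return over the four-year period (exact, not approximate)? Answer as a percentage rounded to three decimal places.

Compound the nominal returns: 1.0790 × 1.0920 × 1.0923 × 1.0677 = 1.374154.
Compound inflation: 1.0507 × 1.0250 × 1.0860 × 1.0974 = 1.283504.
Deflate: 1.374154 / 1.283504 = 1.070626.
Total real return = 1.070626 − 1 → 7.063%.

7.063%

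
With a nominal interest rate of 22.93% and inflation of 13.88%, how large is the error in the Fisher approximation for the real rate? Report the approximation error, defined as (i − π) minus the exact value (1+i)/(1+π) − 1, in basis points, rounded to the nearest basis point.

110 basis points

Approximate: r ≈ 22.930% − 13.880% = 9.0500%
Exact: (1 + 0.2293)/(1 + 0.1388) − 1 = 7.9470%
Error = 9.0500% − 7.9470% = 1.1030% → 110 basis points.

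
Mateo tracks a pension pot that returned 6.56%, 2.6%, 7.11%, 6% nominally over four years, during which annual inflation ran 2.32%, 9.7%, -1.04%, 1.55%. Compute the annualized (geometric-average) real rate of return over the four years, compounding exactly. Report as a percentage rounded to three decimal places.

2.422%

Nominal growth factor = 1.0656 × 1.0260 × 1.0711 × 1.0600 = 1.24130201
Price-level growth factor = 1.0232 × 1.0970 × 0.9896 × 1.0155 = 1.12799396
Real growth factor = 1.24130201 / 1.12799396 = 1.10045094
Annualized real rate = 1.10045094^(1/4) − 1 = 2.4219% → 2.422%.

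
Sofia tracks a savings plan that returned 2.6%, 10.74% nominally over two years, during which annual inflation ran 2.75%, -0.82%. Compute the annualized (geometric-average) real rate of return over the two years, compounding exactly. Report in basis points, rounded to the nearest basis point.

559 basis points

Compound the nominal returns: 1.0260 × 1.1074 = 1.13619240.
Compound inflation: 1.0275 × 0.9918 = 1.01907450.
Deflate: 1.13619240 / 1.01907450 = 1.11492575.
Annualized real rate = 1.11492575^(1/2) − 1 = 5.5900% → 559 basis points.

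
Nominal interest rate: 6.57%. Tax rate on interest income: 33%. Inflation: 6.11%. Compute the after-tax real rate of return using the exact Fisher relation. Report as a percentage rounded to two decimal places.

After-tax nominal return = 6.57% × (1 − 0.33) = 4.4019%.
1 + r = 1.044019 / 1.06110 = 0.983903
After-tax real rate = 0.983903 − 1 → -1.61%.

-1.61%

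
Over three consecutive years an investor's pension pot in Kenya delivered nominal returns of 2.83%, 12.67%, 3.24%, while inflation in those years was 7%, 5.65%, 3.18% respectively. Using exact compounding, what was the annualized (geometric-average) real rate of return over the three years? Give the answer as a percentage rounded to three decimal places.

0.842%

Nominal growth factor = 1.0283 × 1.1267 × 1.0324 = 1.19612378
Price-level growth factor = 1.0700 × 1.0565 × 1.0318 = 1.16640347
Real growth factor = 1.19612378 / 1.16640347 = 1.02548030
Annualized real rate = 1.02548030^(1/3) − 1 = 0.8422% → 0.842%.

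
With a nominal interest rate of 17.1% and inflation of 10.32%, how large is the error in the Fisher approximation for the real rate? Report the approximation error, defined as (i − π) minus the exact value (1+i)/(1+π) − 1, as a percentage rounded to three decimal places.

Approximate: r ≈ 17.100% − 10.320% = 6.7800%
Exact: (1 + 0.1710)/(1 + 0.1032) − 1 = 6.1458%
Error = 6.7800% − 6.1458% = 0.6342% → 0.634%.

0.634%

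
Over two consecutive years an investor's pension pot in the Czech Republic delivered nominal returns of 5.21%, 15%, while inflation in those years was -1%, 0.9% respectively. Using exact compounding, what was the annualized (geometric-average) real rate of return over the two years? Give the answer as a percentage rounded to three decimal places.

10.056%

Nominal growth factor = 1.0521 × 1.1500 = 1.20991500
Price-level growth factor = 0.9900 × 1.0090 = 0.99891000
Real growth factor = 1.20991500 / 0.99891000 = 1.21123525
Annualized real rate = 1.21123525^(1/2) − 1 = 10.0561% → 10.056%.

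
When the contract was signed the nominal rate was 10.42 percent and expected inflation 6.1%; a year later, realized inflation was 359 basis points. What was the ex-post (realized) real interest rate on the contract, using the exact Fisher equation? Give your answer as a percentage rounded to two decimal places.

Ex-post: (1 + 0.1042)/(1 + 0.0359) − 1 = 6.5933%
So the realized real rate is 6.59%.

6.59%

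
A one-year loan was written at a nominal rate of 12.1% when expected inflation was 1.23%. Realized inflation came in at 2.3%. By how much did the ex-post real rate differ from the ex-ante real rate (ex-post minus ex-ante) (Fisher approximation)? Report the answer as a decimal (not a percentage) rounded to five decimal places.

-0.01070

Ex-ante: 12.1% − 1.23% = 10.870%
Ex-post: 12.1% − 2.3% = 9.800%
Difference (ex-post − ex-ante) = -1.0700% → -0.01070.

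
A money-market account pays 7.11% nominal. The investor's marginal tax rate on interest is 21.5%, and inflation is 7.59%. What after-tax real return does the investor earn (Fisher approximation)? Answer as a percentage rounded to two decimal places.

-2.01%

After-tax nominal return = 7.11% × (1 − 0.215) = 5.58135%.
r ≈ 5.58135% − 7.59% → -2.01%.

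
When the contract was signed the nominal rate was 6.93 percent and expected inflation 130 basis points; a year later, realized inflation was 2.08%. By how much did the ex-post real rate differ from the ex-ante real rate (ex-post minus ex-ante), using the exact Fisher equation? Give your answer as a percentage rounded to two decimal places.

-0.81%

Ex-ante: (1 + 0.0693)/(1 + 0.0130) − 1 = 5.5577%
Ex-post: (1 + 0.0693)/(1 + 0.0208) − 1 = 4.7512%
Difference (ex-post − ex-ante) = -0.8066% → -0.81%.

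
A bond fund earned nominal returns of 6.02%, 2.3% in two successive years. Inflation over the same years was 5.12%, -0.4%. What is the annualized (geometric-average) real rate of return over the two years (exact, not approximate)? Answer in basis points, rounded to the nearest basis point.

178 basis points

Nominal growth factor = 1.0602 × 1.0230 = 1.08458460
Price-level growth factor = 1.0512 × 0.9960 = 1.04699520
Real growth factor = 1.08458460 / 1.04699520 = 1.03590217
Annualized real rate = 1.03590217^(1/2) − 1 = 1.7793% → 178 basis points.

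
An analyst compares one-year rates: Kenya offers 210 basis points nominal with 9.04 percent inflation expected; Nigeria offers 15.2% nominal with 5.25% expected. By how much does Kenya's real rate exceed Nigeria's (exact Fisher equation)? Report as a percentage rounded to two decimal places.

-15.82%

Kenya: (1 + 0.0210)/(1 + 0.0904) − 1 = -6.3646%
Nigeria: (1 + 0.1520)/(1 + 0.0525) − 1 = 9.4537%
Differential = -6.3646% − 9.4537% = -15.8183% → -15.82%.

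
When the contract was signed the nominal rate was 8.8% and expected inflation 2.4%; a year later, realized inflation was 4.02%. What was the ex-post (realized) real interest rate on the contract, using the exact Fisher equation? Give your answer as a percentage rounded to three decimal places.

Ex-post: (1 + 0.0880)/(1 + 0.0402) − 1 = 4.5953%
So the realized real rate is 4.595%.

4.595%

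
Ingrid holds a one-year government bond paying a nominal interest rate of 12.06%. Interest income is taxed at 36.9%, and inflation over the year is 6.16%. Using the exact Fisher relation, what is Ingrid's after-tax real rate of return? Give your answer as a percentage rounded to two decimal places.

1.37%

After-tax nominal return = 12.06% × (1 − 0.369) = 7.60986%.
1 + r = 1.0760986 / 1.06160 = 1.013657
After-tax real rate = 1.013657 − 1 → 1.37%.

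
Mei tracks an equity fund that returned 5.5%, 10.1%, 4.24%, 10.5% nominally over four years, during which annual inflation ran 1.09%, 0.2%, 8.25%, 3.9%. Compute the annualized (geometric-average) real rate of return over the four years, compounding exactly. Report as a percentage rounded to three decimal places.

Compound the nominal returns: 1.0550 × 1.1010 × 1.0424 × 1.1050 = 1.33793945.
Compound inflation: 1.0109 × 1.0020 × 1.0825 × 1.0390 = 1.13925087.
Deflate: 1.33793945 / 1.13925087 = 1.17440283.
Annualized real rate = 1.17440283^(1/4) − 1 = 4.1008% → 4.101%.

4.101%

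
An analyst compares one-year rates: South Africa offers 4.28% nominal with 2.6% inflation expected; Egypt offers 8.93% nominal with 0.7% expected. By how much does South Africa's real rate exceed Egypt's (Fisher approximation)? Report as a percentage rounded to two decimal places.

South Africa: 4.28% − 2.6% = 1.680%
Egypt: 8.93% − 0.7% = 8.230%
Differential = -6.550% → -6.55%.

-6.55%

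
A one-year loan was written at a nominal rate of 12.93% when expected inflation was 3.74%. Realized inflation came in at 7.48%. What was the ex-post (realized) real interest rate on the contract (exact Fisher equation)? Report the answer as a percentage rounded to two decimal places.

Ex-post: (1 + 0.1293)/(1 + 0.0748) − 1 = 5.0707%
So the realized real rate is 5.07%.

5.07%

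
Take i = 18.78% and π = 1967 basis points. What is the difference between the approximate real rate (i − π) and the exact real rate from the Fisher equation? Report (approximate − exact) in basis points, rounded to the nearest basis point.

Approximate: r ≈ 18.780% − 19.670% = -0.8900%
Exact: (1 + 0.1878)/(1 + 0.1967) − 1 = -0.7437%
Error = -0.8900% − (-0.7437%) = -0.1463% → -15 basis points.

-15 basis points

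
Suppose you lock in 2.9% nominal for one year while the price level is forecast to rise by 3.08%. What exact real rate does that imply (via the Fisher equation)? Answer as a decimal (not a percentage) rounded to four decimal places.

1 + r = 1.02900 / 1.03080 = 0.998254
r = 0.998254 − 1 = -0.1746%, i.e. -0.0017.

-0.0017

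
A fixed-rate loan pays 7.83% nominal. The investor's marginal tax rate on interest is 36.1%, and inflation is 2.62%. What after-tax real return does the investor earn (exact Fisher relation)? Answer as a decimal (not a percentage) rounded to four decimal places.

0.0232

After-tax nominal return = 7.83% × (1 − 0.361) = 5.00337%.
1 + r = 1.0500337 / 1.02620 = 1.023225
After-tax real rate = 1.023225 − 1 → 0.0232.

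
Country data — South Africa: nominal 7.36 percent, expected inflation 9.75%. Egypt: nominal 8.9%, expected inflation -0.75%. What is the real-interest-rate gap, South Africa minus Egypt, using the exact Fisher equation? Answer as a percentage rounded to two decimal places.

South Africa: (1 + 0.0736)/(1 + 0.0975) − 1 = -2.1777%
Egypt: (1 + 0.0890)/(1 − 0.0075) − 1 = 9.7229%
Differential = -2.1777% − 9.7229% = -11.9006% → -11.90%.

-11.90%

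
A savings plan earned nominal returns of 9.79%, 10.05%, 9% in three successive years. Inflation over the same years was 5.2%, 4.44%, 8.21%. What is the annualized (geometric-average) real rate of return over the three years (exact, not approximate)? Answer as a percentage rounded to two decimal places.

3.47%

Compound the nominal returns: 1.0979 × 1.1005 × 1.0900 = 1.31698046.
Compound inflation: 1.0520 × 1.0444 × 1.0821 = 1.18891279.
Deflate: 1.31698046 / 1.18891279 = 1.10771830.
Annualized real rate = 1.10771830^(1/3) − 1 = 3.4689% → 3.47%.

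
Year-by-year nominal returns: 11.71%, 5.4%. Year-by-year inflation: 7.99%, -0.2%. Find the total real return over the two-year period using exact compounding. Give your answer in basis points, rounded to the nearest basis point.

925 basis points

Nominal growth factor = 1.1171 × 1.0540 = 1.177423
Price-level growth factor = 1.0799 × 0.9980 = 1.077740
Real growth factor = 1.177423 / 1.077740 = 1.092493
Total real return = 1.092493 − 1 → 925 basis points.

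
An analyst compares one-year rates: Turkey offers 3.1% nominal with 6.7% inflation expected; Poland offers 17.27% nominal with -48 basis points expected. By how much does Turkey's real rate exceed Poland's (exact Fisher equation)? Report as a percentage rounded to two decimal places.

Turkey: (1 + 0.0310)/(1 + 0.0670) − 1 = -3.3739%
Poland: (1 + 0.1727)/(1 − 0.0048) − 1 = 17.8356%
Differential = -3.3739% − 17.8356% = -21.2096% → -21.21%.

-21.21%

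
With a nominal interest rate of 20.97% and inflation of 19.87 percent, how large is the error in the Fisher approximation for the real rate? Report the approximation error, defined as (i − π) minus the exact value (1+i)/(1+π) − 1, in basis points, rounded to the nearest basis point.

Approximate: r ≈ 20.970% − 19.870% = 1.1000%
Exact: (1 + 0.2097)/(1 + 0.1987) − 1 = 0.9177%
Error = 1.1000% − 0.9177% = 0.1823% → 18 basis points.

18 basis points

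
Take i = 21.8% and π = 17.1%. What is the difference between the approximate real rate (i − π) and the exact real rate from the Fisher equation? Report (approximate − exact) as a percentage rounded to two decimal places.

0.69%

Approximate: r ≈ 21.800% − 17.100% = 4.7000%
Exact: (1 + 0.2180)/(1 + 0.1710) − 1 = 4.0137%
Error = 4.7000% − 4.0137% = 0.6863% → 0.69%.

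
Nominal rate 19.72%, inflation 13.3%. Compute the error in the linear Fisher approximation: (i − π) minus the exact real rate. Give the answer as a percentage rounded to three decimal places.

0.754%

Approximate: r ≈ 19.720% − 13.300% = 6.4200%
Exact: (1 + 0.1972)/(1 + 0.1330) − 1 = 5.6664%
Error = 6.4200% − 5.6664% = 0.7536% → 0.754%.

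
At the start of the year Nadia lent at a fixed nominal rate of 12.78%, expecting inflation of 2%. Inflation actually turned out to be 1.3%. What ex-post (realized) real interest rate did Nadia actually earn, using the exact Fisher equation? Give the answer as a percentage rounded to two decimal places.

11.33%

Ex-post: (1 + 0.1278)/(1 + 0.0130) − 1 = 11.3327%
So the realized real rate is 11.33%.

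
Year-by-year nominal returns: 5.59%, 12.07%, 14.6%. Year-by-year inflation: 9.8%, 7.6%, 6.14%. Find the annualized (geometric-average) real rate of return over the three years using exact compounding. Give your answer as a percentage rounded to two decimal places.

2.64%

Nominal growth factor = 1.0559 × 1.1207 × 1.1460 = 1.35611581
Price-level growth factor = 1.0980 × 1.0760 × 1.0614 = 1.25398891
Real growth factor = 1.35611581 / 1.25398891 = 1.08144163
Annualized real rate = 1.08144163^(1/3) − 1 = 2.6442% → 2.64%.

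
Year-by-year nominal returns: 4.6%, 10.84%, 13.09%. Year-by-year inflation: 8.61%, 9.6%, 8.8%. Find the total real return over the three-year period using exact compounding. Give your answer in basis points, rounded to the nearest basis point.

Nominal growth factor = 1.0460 × 1.1084 × 1.1309 = 1.311150
Price-level growth factor = 1.0861 × 1.0960 × 1.0880 = 1.295118
Real growth factor = 1.311150 / 1.295118 = 1.012379
Total real return = 1.012379 − 1 → 124 basis points.

124 basis points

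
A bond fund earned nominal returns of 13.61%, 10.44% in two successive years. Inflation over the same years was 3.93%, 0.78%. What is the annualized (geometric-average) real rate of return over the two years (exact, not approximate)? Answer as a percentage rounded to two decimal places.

Nominal growth factor = 1.1361 × 1.1044 = 1.25470884
Price-level growth factor = 1.0393 × 1.0078 = 1.04740654
Real growth factor = 1.25470884 / 1.04740654 = 1.19791962
Annualized real rate = 1.19791962^(1/2) − 1 = 9.4495% → 9.45%.

9.45%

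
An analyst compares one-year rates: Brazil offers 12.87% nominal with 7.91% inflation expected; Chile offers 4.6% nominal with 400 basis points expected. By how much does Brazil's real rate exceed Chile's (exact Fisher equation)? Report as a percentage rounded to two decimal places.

Brazil: (1 + 0.1287)/(1 + 0.0791) − 1 = 4.5964%
Chile: (1 + 0.0460)/(1 + 0.0400) − 1 = 0.5769%
Differential = 4.5964% − 0.5769% = 4.0195% → 4.02%.

4.02%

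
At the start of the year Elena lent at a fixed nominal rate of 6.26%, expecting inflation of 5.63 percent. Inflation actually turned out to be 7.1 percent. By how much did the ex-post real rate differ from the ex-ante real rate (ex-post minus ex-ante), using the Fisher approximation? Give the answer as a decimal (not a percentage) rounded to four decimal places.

Ex-ante: 6.26% − 5.63% = 0.630%
Ex-post: 6.26% − 7.1% = -0.840%
Difference (ex-post − ex-ante) = -1.4700% → -0.0147.

-0.0147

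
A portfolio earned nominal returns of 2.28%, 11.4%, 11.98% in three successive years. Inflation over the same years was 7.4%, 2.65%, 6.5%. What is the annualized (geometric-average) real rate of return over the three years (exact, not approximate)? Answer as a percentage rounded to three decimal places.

Nominal growth factor = 1.0228 × 1.1140 × 1.1198 = 1.27589922
Price-level growth factor = 1.0740 × 1.0265 × 1.0650 = 1.17412097
Real growth factor = 1.27589922 / 1.17412097 = 1.08668465
Annualized real rate = 1.08668465^(1/3) − 1 = 2.8098% → 2.810%.

2.810%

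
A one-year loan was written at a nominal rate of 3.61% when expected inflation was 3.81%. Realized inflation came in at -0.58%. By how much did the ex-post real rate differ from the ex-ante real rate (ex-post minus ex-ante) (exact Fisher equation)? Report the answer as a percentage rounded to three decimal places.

4.407%

Ex-ante: (1 + 0.0361)/(1 + 0.0381) − 1 = -0.1927%
Ex-post: (1 + 0.0361)/(1 − 0.0058) − 1 = 4.2144%
Difference (ex-post − ex-ante) = 4.4071% → 4.407%.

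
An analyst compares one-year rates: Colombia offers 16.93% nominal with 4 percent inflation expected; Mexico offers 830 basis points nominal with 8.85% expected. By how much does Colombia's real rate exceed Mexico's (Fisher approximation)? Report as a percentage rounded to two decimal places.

Colombia: 16.93% − 4% = 12.930%
Mexico: 8.3% − 8.85% = -0.550%
Differential = 13.480% → 13.48%.

13.48%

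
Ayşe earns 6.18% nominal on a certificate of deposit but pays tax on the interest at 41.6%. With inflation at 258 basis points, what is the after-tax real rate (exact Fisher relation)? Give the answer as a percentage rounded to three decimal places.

After-tax nominal return = 6.18% × (1 − 0.416) = 3.60912%.
1 + r = 1.0360912 / 1.02580 = 1.010032
After-tax real rate = 1.010032 − 1 → 1.003%.

1.003%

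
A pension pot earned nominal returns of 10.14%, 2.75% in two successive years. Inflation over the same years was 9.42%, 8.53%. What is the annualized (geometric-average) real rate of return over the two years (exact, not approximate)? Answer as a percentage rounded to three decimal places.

Compound the nominal returns: 1.1014 × 1.0275 = 1.13168850.
Compound inflation: 1.0942 × 1.0853 = 1.18753526.
Deflate: 1.13168850 / 1.18753526 = 0.95297255.
Annualized real rate = 0.95297255^(1/2) − 1 = -2.3797% → -2.380%.

-2.380%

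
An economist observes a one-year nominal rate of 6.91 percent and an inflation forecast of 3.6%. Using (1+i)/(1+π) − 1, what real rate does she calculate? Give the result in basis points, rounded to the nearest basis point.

By the Fisher identity, 1 + r = (1 + i)/(1 + π).
1 + r = 1.06910 / 1.03600 = 1.0319498
r = 1.0319498 − 1 = 3.19498%, i.e. 319 basis points.

319 basis points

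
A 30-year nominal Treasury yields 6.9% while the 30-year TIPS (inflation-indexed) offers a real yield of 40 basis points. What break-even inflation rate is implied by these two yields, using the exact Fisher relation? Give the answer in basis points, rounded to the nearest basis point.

647 basis points

(1 + π) = (1 + i)/(1 + r) = 1.06900 / 1.00400 = 1.064741
Break-even inflation = 1.064741 − 1 → 647 basis points.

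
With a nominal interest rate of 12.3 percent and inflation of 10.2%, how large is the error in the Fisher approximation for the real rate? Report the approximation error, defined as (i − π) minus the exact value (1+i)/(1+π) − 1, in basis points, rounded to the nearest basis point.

19 basis points

Approximate: r ≈ 12.300% − 10.200% = 2.1000%
Exact: (1 + 0.1230)/(1 + 0.1020) − 1 = 1.9056%
Error = 2.1000% − 1.9056% = 0.1944% → 19 basis points.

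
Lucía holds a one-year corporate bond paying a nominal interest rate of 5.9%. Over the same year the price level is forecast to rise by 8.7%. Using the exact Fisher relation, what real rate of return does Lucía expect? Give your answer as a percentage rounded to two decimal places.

-2.58%

By the Fisher relation, 1 + r = (1 + i)/(1 + π).
1 + r = 1.05900 / 1.08700 = 0.974241
r = 0.974241 − 1 = -2.5759%, i.e. -2.58%.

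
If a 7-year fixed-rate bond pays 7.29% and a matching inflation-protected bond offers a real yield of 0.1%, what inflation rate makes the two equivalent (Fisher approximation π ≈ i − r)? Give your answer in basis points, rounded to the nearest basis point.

719 basis points

π ≈ i − r = 7.29% − 0.1% → 719 basis points.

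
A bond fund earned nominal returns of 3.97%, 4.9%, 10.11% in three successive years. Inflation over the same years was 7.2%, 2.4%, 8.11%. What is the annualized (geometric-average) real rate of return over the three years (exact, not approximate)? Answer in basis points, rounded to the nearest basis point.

Nominal growth factor = 1.0397 × 1.0490 × 1.1011 = 1.20090954
Price-level growth factor = 1.0720 × 1.0240 × 1.0811 = 1.18675374
Real growth factor = 1.20090954 / 1.18675374 = 1.01192817
Annualized real rate = 1.01192817^(1/3) − 1 = 0.3960% → 40 basis points.

40 basis points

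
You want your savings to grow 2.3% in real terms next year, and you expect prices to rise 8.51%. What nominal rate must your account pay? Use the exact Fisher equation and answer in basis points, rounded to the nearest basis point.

1101 basis points

(1 + i) = (1 + r)(1 + π) = 1.02300 × 1.08510 = 1.1100573
i = 1.1100573 − 1, so the required nominal rate is 1101 basis points.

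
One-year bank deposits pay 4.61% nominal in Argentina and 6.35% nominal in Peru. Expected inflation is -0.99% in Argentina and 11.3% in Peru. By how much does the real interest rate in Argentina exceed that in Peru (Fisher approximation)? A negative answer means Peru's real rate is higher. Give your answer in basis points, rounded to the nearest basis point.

1055 basis points

Argentina: 4.61% − (-0.99%) = 5.600%
Peru: 6.35% − 11.3% = -4.950%
Differential = 10.550% → 1055 basis points.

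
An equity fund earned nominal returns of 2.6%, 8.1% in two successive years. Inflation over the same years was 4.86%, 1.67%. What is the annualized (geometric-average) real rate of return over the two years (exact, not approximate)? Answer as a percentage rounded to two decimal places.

Nominal growth factor = 1.0260 × 1.0810 = 1.10910600
Price-level growth factor = 1.0486 × 1.0167 = 1.06611162
Real growth factor = 1.10910600 / 1.06611162 = 1.04032822
Annualized real rate = 1.04032822^(1/2) − 1 = 1.9965% → 2.00%.

2.00%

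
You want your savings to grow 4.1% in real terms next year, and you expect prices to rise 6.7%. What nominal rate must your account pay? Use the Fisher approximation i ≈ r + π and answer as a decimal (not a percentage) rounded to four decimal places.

i ≈ r + π = 4.1% + 6.7% = 0.1080.

0.1080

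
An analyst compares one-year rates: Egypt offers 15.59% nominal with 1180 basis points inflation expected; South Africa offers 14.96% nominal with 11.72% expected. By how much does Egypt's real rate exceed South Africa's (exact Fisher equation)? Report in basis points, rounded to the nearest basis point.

Egypt: (1 + 0.1559)/(1 + 0.1180) − 1 = 3.3900%
South Africa: (1 + 0.1496)/(1 + 0.1172) − 1 = 2.9001%
Differential = 3.3900% − 2.9001% = 0.4899% → 49 basis points.

49 basis points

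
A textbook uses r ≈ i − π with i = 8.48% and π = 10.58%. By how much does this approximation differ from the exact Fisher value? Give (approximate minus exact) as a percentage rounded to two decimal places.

Approximate: r ≈ 8.480% − 10.580% = -2.1000%
Exact: (1 + 0.0848)/(1 + 0.1058) − 1 = -1.8991%
Error = -2.1000% − (-1.8991%) = -0.2009% → -0.20%.

-0.20%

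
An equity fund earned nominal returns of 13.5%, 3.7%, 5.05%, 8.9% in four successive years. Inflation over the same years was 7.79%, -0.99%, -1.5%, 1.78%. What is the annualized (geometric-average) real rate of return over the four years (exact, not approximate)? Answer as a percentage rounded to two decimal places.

Nominal growth factor = 1.1350 × 1.0370 × 1.0505 × 1.0890 = 1.34647581
Price-level growth factor = 1.0779 × 0.9901 × 0.9850 × 1.0178 = 1.06993208
Real growth factor = 1.34647581 / 1.06993208 = 1.25846849
Annualized real rate = 1.25846849^(1/4) − 1 = 5.9158% → 5.92%.

5.92%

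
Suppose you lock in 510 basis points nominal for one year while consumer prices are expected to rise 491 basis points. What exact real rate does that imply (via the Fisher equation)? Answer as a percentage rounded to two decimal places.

1 + r = 1.05100 / 1.04910 = 1.001811
r = 1.001811 − 1 = 0.1811%, i.e. 0.18%.

0.18%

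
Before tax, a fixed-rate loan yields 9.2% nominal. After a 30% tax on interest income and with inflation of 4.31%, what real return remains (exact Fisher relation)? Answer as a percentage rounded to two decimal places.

2.04%

After-tax nominal return = 9.2% × (1 − 0.3) = 6.4400%.
1 + r = 1.06440 / 1.04310 = 1.020420
After-tax real rate = 1.020420 − 1 → 2.04%.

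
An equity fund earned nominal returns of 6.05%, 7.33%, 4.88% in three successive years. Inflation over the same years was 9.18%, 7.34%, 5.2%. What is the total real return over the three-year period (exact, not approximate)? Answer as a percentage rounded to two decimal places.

-3.17%

Compound the nominal returns: 1.0605 × 1.0733 × 1.0488 = 1.193781.
Compound inflation: 1.0918 × 1.0734 × 1.0520 = 1.232879.
Deflate: 1.193781 / 1.232879 = 0.968287.
Total real return = 0.968287 − 1 → -3.17%.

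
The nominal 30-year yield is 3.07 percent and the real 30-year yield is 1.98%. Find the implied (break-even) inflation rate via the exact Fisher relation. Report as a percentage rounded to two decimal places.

(1 + π) = (1 + i)/(1 + r) = 1.03070 / 1.01980 = 1.010688
Break-even inflation = 1.010688 − 1 → 1.07%.

1.07%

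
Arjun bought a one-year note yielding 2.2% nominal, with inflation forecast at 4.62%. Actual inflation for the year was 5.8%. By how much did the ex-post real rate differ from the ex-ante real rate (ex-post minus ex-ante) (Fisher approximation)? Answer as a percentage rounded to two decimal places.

Ex-ante: 2.2% − 4.62% = -2.420%
Ex-post: 2.2% − 5.8% = -3.600%
Difference (ex-post − ex-ante) = -1.1800% → -1.18%.

-1.18%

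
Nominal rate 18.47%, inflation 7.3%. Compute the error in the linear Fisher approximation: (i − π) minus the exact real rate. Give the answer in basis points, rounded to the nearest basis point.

Approximate: r ≈ 18.470% − 7.300% = 11.1700%
Exact: (1 + 0.1847)/(1 + 0.0730) − 1 = 10.4101%
Error = 11.1700% − 10.4101% = 0.7599% → 76 basis points.

76 basis points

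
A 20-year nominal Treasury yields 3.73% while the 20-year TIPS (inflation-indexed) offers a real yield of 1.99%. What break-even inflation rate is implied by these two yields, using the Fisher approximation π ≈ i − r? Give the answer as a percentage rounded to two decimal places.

1.74%

π ≈ i − r = 3.73% − 1.99% → 1.74%.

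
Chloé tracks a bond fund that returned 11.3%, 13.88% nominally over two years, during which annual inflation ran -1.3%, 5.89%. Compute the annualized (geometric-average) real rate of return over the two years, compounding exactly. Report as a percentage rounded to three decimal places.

Compound the nominal returns: 1.1130 × 1.1388 = 1.26748440.
Compound inflation: 0.9870 × 1.0589 = 1.04513430.
Deflate: 1.26748440 / 1.04513430 = 1.21274787.
Annualized real rate = 1.21274787^(1/2) − 1 = 10.1248% → 10.125%.

10.125%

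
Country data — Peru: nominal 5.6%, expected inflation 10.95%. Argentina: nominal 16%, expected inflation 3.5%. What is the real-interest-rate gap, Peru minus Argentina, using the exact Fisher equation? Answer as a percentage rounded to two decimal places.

Peru: (1 + 0.0560)/(1 + 0.1095) − 1 = -4.8220%
Argentina: (1 + 0.1600)/(1 + 0.0350) − 1 = 12.0773%
Differential = -4.8220% − 12.0773% = -16.8993% → -16.90%.

-16.90%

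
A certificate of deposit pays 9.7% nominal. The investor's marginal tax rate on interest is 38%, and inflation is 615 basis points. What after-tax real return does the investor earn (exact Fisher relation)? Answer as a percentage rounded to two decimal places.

After-tax nominal return = 9.7% × (1 − 0.38) = 6.0140%.
1 + r = 1.06014 / 1.06150 = 0.998719
After-tax real rate = 0.998719 − 1 → -0.13%.

-0.13%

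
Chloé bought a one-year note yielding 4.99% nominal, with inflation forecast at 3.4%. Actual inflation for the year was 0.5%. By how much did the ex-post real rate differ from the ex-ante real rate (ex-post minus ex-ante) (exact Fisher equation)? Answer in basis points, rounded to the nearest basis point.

Ex-ante: (1 + 0.0499)/(1 + 0.0340) − 1 = 1.5377%
Ex-post: (1 + 0.0499)/(1 + 0.0050) − 1 = 4.4677%
Difference (ex-post − ex-ante) = 2.9299% → 293 basis points.

293 basis points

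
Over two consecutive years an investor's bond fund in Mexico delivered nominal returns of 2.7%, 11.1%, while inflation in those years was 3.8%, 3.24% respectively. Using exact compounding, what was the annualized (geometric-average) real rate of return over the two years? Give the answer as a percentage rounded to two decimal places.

Nominal growth factor = 1.0270 × 1.1110 = 1.14099700
Price-level growth factor = 1.0380 × 1.0324 = 1.07163120
Real growth factor = 1.14099700 / 1.07163120 = 1.06472917
Annualized real rate = 1.06472917^(1/2) − 1 = 3.1857% → 3.19%.

3.19%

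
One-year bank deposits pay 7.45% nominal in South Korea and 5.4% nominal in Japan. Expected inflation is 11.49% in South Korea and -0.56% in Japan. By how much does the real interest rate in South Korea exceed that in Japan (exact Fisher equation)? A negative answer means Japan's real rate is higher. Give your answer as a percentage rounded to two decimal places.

South Korea: (1 + 0.0745)/(1 + 0.1149) − 1 = -3.6236%
Japan: (1 + 0.0540)/(1 − 0.0056) − 1 = 5.9936%
Differential = -3.6236% − 5.9936% = -9.6172% → -9.62%.

-9.62%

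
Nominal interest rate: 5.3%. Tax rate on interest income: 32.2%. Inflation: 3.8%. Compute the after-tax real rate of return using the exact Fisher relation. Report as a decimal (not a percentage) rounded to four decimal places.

After-tax nominal return = 5.3% × (1 − 0.322) = 3.5934%.
1 + r = 1.035934 / 1.03800 = 0.998010
After-tax real rate = 0.998010 − 1 → -0.0020.

-0.0020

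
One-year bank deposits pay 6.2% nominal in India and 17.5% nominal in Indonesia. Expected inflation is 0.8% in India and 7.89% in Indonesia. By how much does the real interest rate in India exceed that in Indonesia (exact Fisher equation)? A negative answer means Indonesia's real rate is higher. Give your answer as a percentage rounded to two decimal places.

-3.55%

India: (1 + 0.0620)/(1 + 0.0080) − 1 = 5.3571%
Indonesia: (1 + 0.1750)/(1 + 0.0789) − 1 = 8.9072%
Differential = 5.3571% − 8.9072% = -3.5501% → -3.55%.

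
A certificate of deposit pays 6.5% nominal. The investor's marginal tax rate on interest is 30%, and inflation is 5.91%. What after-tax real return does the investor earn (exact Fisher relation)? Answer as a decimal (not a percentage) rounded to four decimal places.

After-tax nominal return = 6.5% × (1 − 0.3) = 4.5500%.
1 + r = 1.04550 / 1.05910 = 0.987159
After-tax real rate = 0.987159 − 1 → -0.0128.

-0.0128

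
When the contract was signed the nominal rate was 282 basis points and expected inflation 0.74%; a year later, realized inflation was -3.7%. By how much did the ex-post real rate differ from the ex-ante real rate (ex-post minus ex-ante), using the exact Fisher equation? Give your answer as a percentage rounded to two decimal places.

4.71%

Ex-ante: (1 + 0.0282)/(1 + 0.0074) − 1 = 2.0647%
Ex-post: (1 + 0.0282)/(1 − 0.0370) − 1 = 6.7705%
Difference (ex-post − ex-ante) = 4.7058% → 4.71%.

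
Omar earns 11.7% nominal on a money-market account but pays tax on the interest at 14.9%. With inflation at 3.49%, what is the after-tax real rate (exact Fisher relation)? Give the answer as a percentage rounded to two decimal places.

After-tax nominal return = 11.7% × (1 − 0.149) = 9.9567%.
1 + r = 1.099567 / 1.03490 = 1.062486
After-tax real rate = 1.062486 − 1 → 6.25%.

6.25%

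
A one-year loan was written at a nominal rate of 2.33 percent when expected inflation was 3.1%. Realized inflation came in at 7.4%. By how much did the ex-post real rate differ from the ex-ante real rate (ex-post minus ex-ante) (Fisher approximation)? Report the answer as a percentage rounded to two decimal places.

-4.30%

Ex-ante: 2.33% − 3.1% = -0.770%
Ex-post: 2.33% − 7.4% = -5.070%
Difference (ex-post − ex-ante) = -4.3000% → -4.30%.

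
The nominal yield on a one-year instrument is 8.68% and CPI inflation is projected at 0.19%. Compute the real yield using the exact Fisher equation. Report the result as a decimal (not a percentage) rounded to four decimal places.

0.0847

1 + r = 1.08680 / 1.00190 = 1.084739
r = 1.084739 − 1 = 8.4739%, i.e. 0.0847.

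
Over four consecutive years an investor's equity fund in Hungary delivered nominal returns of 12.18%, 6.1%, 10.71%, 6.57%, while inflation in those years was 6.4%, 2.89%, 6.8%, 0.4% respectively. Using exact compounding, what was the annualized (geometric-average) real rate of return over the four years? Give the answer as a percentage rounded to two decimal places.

Nominal growth factor = 1.1218 × 1.0610 × 1.1071 × 1.0657 = 1.40427653
Price-level growth factor = 1.0640 × 1.0289 × 1.0680 × 1.0040 = 1.17386934
Real growth factor = 1.40427653 / 1.17386934 = 1.19628009
Annualized real rate = 1.19628009^(1/4) − 1 = 4.5823% → 4.58%.

4.58%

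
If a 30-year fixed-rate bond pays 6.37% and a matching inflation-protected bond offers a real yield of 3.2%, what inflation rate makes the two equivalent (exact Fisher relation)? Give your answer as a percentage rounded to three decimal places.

3.072%

(1 + π) = (1 + i)/(1 + r) = 1.06370 / 1.03200 = 1.030717
Break-even inflation = 1.030717 − 1 → 3.072%.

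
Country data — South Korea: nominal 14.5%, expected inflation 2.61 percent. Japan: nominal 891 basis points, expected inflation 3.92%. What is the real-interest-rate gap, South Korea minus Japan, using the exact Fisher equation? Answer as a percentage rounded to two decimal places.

South Korea: (1 + 0.1450)/(1 + 0.0261) − 1 = 11.5876%
Japan: (1 + 0.0891)/(1 + 0.0392) − 1 = 4.8018%
Differential = 11.5876% − 4.8018% = 6.7858% → 6.79%.

6.79%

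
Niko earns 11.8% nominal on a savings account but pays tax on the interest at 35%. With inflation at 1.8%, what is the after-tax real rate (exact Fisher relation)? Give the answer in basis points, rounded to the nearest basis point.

577 basis points

After-tax nominal return = 11.8% × (1 − 0.35) = 7.6700%.
1 + r = 1.07670 / 1.01800 = 1.057662
After-tax real rate = 1.057662 − 1 → 577 basis points.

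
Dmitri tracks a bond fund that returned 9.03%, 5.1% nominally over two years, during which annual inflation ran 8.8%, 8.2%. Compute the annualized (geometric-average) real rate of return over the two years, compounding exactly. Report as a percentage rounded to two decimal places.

Nominal growth factor = 1.0903 × 1.0510 = 1.14590530
Price-level growth factor = 1.0880 × 1.0820 = 1.17721600
Real growth factor = 1.14590530 / 1.17721600 = 0.97340276
Annualized real rate = 0.97340276^(1/2) − 1 = -1.3388% → -1.34%.

-1.34%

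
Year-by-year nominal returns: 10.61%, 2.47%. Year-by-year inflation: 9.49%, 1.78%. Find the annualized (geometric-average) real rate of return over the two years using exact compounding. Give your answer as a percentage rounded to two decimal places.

Nominal growth factor = 1.1061 × 1.0247 = 1.13342067
Price-level growth factor = 1.0949 × 1.0178 = 1.11438922
Real growth factor = 1.13342067 / 1.11438922 = 1.01707792
Annualized real rate = 1.01707792^(1/2) − 1 = 0.8503% → 0.85%.

0.85%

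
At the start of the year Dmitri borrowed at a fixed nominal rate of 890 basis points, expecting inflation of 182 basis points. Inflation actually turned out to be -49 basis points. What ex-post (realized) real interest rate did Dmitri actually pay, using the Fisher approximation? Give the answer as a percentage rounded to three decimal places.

9.390%

Ex-post: 8.9% − (-0.49%) = 9.390%
So the realized real rate is 9.390%.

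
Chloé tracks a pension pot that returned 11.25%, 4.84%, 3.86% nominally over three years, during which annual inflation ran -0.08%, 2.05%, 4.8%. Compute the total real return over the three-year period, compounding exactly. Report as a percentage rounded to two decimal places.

13.36%

Nominal growth factor = 1.1125 × 1.0484 × 1.0386 = 1.211366
Price-level growth factor = 0.9992 × 1.0205 × 1.0480 = 1.068628
Real growth factor = 1.211366 / 1.068628 = 1.133571
Total real return = 1.133571 − 1 → 13.36%.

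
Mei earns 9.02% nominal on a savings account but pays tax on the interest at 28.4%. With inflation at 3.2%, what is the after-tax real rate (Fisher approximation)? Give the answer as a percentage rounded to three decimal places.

3.258%

After-tax nominal return = 9.02% × (1 − 0.284) = 6.45832%.
r ≈ 6.45832% − 3.2% → 3.258%.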